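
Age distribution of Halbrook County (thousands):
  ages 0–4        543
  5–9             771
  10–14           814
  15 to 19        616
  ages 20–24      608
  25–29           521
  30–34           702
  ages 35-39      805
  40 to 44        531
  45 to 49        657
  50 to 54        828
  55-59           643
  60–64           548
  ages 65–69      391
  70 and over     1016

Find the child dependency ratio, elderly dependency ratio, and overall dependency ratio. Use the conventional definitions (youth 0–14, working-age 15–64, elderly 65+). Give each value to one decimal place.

0–14: 543 + 771 + 814 = 2128
15–64: 616 + 608 + 521 + 702 + 805 + 531 + 657 + 828 + 643 + 548 = 6459
65+: 391 + 1016 = 1407
Youth dependency ratio = 2128 / 6459 × 100 = 32.9
Old-age dependency ratio = 1407 / 6459 × 100 = 21.8
Total dependency ratio = (2128 + 1407) / 6459 × 100 = 3535 / 6459 × 100 = 54.7

Youth dependency ratio: 32.9
Old-age dependency ratio: 21.8
Total dependency ratio: 54.7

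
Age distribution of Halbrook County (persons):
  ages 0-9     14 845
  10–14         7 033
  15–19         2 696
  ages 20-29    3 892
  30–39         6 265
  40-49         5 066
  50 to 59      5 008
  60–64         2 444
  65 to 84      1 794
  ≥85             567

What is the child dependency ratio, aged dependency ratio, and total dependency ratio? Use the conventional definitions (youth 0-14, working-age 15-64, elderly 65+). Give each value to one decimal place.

0–14: 14 845 + 7 033 = 21 878
15–64: 2 696 + 3 892 + 6 265 + 5 066 + 5 008 + 2 444 = 25 371
65+: 1 794 + 567 = 2 361
Youth dependency ratio = 21 878 / 25 371 × 100 = 86.2
Old-age dependency ratio = 2 361 / 25 371 × 100 = 9.3
Total dependency ratio = (21 878 + 2 361) / 25 371 × 100 = 24 239 / 25 371 × 100 = 95.5

Youth dependency ratio: 86.2
Old-age dependency ratio: 9.3
Total dependency ratio: 95.5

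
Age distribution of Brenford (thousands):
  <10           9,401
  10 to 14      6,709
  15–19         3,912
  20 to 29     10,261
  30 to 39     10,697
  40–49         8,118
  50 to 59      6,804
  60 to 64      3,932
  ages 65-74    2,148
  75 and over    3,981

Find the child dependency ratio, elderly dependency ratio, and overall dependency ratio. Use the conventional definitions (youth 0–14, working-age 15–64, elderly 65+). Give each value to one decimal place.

0–14: 9,401 + 6,709 = 16,110
15–64: 3,912 + 10,261 + 10,697 + 8,118 + 6,804 + 3,932 = 43,724
65+: 2,148 + 3,981 = 6,129
Youth dependency ratio = 16,110 / 43,724 × 100 = 36.8
Old-age dependency ratio = 6,129 / 43,724 × 100 = 14.0
Total dependency ratio = (16,110 + 6,129) / 43,724 × 100 = 22,239 / 43,724 × 100 = 50.9

Youth dependency ratio: 36.8
Old-age dependency ratio: 14.0
Total dependency ratio: 50.9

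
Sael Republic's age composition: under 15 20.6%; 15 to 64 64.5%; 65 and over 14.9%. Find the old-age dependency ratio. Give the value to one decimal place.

Old-age dependency ratio = 14.9 / 64.5 × 100 = 23.1

Old-age dependency ratio: 23.1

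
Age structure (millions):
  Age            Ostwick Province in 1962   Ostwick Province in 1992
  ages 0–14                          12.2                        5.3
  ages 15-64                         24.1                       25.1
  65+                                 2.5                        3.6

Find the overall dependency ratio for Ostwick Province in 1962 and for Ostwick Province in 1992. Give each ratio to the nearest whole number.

Ostwick Province in 1962: 61
Ostwick Province in 1992: 35

Ostwick Province in 1962: (12.2 + 2.5) / 24.1 × 100 = 14.7 / 24.1 × 100 = 61
Ostwick Province in 1992: (5.3 + 3.6) / 25.1 × 100 = 8.9 / 25.1 × 100 = 35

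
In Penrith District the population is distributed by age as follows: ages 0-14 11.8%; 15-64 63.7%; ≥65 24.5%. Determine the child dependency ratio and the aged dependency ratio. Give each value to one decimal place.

Youth dependency ratio = 11.8 / 63.7 × 100 = 18.5
Old-age dependency ratio = 24.5 / 63.7 × 100 = 38.5

Youth dependency ratio: 18.5
Old-age dependency ratio: 38.5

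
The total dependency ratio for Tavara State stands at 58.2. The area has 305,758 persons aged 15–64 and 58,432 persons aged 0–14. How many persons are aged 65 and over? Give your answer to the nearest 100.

Aged 65 and over: 119,500

Total dependency ratio = (youth + elderly) / working-age × 100
58.2 = (58,432 + E) / 305,758 × 100
⇒ 119,500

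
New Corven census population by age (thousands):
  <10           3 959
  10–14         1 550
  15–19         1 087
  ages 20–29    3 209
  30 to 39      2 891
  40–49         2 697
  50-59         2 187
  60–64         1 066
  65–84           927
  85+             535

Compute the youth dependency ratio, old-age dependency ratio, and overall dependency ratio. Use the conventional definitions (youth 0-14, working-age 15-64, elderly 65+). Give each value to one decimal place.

0–14: 3 959 + 1 550 = 5 509
15–64: 1 087 + 3 209 + 2 891 + 2 697 + 2 187 + 1 066 = 13 137
65+: 927 + 535 = 1 462
Youth dependency ratio = 5 509 / 13 137 × 100 = 41.9
Old-age dependency ratio = 1 462 / 13 137 × 100 = 11.1
Total dependency ratio = (5 509 + 1 462) / 13 137 × 100 = 6 971 / 13 137 × 100 = 53.1

Youth dependency ratio: 41.9
Old-age dependency ratio: 11.1
Total dependency ratio: 53.1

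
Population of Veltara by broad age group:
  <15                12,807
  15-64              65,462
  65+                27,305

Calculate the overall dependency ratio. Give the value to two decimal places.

Total dependency ratio: 61.28

Total dependency ratio = (12,807 + 27,305) / 65,462 × 100 = 40,112 / 65,462 × 100 = 61.28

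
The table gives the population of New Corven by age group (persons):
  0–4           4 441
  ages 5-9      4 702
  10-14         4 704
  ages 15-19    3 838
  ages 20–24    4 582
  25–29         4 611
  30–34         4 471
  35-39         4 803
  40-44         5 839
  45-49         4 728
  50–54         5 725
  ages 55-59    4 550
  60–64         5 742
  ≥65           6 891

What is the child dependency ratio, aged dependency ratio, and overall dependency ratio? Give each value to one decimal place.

Youth dependency ratio: 28.3
Old-age dependency ratio: 14.1
Total dependency ratio: 42.4

0–14: 4 441 + 4 702 + 4 704 = 13 847
15–64: 3 838 + 4 582 + 4 611 + 4 471 + 4 803 + 5 839 + 4 728 + 5 725 + 4 550 + 5 742 = 48 889
65+: 6 891
Youth dependency ratio = 13 847 / 48 889 × 100 = 28.3
Old-age dependency ratio = 6 891 / 48 889 × 100 = 14.1
Total dependency ratio = (13 847 + 6 891) / 48 889 × 100 = 20 738 / 48 889 × 100 = 42.4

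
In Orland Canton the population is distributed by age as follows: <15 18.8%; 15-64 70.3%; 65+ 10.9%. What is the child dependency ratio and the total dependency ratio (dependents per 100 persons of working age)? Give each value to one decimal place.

Youth dependency ratio = 18.8 / 70.3 × 100 = 26.7
Total dependency ratio = (18.8 + 10.9) / 70.3 × 100 = 29.7 / 70.3 × 100 = 42.2

Youth dependency ratio: 26.7
Total dependency ratio: 42.2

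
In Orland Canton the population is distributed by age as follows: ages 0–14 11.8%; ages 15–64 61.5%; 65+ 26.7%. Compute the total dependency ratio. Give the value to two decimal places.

Total dependency ratio: 62.60

Total dependency ratio = (11.8 + 26.7) / 61.5 × 100 = 38.5 / 61.5 × 100 = 62.60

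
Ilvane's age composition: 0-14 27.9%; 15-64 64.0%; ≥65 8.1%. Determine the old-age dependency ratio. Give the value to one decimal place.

Old-age dependency ratio: 12.7

Old-age dependency ratio = 8.1 / 64.0 × 100 = 12.7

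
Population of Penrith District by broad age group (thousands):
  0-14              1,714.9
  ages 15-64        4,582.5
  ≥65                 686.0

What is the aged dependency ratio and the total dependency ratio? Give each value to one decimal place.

Old-age dependency ratio: 15.0
Total dependency ratio: 52.4

Old-age dependency ratio = 686.0 / 4,582.5 × 100 = 15.0
Total dependency ratio = (1,714.9 + 686.0) / 4,582.5 × 100 = 2,400.9 / 4,582.5 × 100 = 52.4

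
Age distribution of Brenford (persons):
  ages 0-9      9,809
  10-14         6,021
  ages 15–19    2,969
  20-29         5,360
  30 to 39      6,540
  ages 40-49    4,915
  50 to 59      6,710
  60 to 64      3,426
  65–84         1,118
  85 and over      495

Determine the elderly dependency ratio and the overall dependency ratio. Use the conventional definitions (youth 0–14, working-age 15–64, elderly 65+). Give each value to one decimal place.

Old-age dependency ratio: 5.4
Total dependency ratio: 58.3

0–14: 9,809 + 6,021 = 15,830
15–64: 2,969 + 5,360 + 6,540 + 4,915 + 6,710 + 3,426 = 29,920
65+: 1,118 + 495 = 1,613
Old-age dependency ratio = 1,613 / 29,920 × 100 = 5.4
Total dependency ratio = (15,830 + 1,613) / 29,920 × 100 = 17,443 / 29,920 × 100 = 58.3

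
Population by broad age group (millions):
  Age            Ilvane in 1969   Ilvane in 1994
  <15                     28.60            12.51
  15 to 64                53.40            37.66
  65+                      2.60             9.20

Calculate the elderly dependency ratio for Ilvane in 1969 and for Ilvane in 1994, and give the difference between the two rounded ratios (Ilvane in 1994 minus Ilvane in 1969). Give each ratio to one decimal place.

Ilvane in 1969: 2.60 / 53.40 × 100 = 4.9
Ilvane in 1994: 9.20 / 37.66 × 100 = 24.4

Ilvane in 1969: 4.9
Ilvane in 1994: 24.4
Difference: +19.5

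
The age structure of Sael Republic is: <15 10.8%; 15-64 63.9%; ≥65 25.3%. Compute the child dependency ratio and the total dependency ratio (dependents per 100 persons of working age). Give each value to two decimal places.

Youth dependency ratio = 10.8 / 63.9 × 100 = 16.90
Total dependency ratio = (10.8 + 25.3) / 63.9 × 100 = 36.1 / 63.9 × 100 = 56.49

Youth dependency ratio: 16.90
Total dependency ratio: 56.49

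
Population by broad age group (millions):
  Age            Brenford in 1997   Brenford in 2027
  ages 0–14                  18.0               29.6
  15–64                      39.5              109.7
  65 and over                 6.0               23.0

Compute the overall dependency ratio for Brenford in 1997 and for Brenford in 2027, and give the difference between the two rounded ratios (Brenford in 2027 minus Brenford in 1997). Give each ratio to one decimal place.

Brenford in 1997: 60.8
Brenford in 2027: 47.9
Difference: -12.9

Brenford in 1997: (18.0 + 6.0) / 39.5 × 100 = 24.0 / 39.5 × 100 = 60.8
Brenford in 2027: (29.6 + 23.0) / 109.7 × 100 = 52.6 / 109.7 × 100 = 47.9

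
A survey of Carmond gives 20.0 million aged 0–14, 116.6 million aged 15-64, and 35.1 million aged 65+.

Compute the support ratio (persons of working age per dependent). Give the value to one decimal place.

Support ratio: 2.1

Support ratio = 116.6 / (20.0 + 35.1) = 116.6 / 55.1 = 2.1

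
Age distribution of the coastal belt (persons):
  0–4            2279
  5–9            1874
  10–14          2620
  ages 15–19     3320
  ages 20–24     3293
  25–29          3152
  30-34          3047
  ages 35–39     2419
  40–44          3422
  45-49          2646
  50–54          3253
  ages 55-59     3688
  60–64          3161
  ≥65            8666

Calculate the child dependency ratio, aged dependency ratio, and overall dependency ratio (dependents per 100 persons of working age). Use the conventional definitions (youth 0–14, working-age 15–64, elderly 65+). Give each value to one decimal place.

0–14: 2279 + 1874 + 2620 = 6773
15–64: 3320 + 3293 + 3152 + 3047 + 2419 + 3422 + 2646 + 3253 + 3688 + 3161 = 31401
65+: 8666
Youth dependency ratio = 6773 / 31401 × 100 = 21.6
Old-age dependency ratio = 8666 / 31401 × 100 = 27.6
Total dependency ratio = (6773 + 8666) / 31401 × 100 = 15439 / 31401 × 100 = 49.2

Youth dependency ratio: 21.6
Old-age dependency ratio: 27.6
Total dependency ratio: 49.2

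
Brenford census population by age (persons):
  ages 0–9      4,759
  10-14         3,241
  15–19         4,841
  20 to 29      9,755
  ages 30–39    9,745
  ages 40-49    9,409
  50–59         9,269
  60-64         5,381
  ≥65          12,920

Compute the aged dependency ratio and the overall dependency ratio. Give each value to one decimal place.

Old-age dependency ratio: 26.7
Total dependency ratio: 43.2

0–14: 4,759 + 3,241 = 8,000
15–64: 4,841 + 9,755 + 9,745 + 9,409 + 9,269 + 5,381 = 48,400
65+: 12,920
Old-age dependency ratio = 12,920 / 48,400 × 100 = 26.7
Total dependency ratio = (8,000 + 12,920) / 48,400 × 100 = 20,920 / 48,400 × 100 = 43.2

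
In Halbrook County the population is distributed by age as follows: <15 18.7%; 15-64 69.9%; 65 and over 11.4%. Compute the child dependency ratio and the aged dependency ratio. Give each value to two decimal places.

Youth dependency ratio: 26.75
Old-age dependency ratio: 16.31

Youth dependency ratio = 18.7 / 69.9 × 100 = 26.75
Old-age dependency ratio = 11.4 / 69.9 × 100 = 16.31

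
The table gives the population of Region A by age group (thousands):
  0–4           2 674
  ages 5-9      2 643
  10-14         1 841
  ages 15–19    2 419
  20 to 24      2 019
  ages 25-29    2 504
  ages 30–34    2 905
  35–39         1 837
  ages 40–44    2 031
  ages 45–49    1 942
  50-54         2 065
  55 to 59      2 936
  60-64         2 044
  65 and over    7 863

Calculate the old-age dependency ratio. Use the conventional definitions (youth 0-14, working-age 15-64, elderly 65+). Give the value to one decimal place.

0–14: 2 674 + 2 643 + 1 841 = 7 158
15–64: 2 419 + 2 019 + 2 504 + 2 905 + 1 837 + 2 031 + 1 942 + 2 065 + 2 936 + 2 044 = 22 702
65+: 7 863
Old-age dependency ratio = 7 863 / 22 702 × 100 = 34.6

Old-age dependency ratio: 34.6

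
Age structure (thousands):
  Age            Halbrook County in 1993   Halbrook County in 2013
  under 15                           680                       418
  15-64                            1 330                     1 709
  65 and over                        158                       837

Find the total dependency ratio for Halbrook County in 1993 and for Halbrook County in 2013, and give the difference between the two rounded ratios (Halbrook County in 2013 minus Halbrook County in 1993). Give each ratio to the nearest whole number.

Halbrook County in 1993: (680 + 158) / 1 330 × 100 = 838 / 1 330 × 100 = 63
Halbrook County in 2013: (418 + 837) / 1 709 × 100 = 1 255 / 1 709 × 100 = 73

Halbrook County in 1993: 63
Halbrook County in 2013: 73
Difference: +10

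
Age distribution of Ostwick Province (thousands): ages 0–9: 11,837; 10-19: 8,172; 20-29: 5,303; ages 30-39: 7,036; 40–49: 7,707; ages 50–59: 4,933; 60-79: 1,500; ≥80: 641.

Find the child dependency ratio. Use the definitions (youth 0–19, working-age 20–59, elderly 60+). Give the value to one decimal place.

Youth dependency ratio: 80.1

0–19: 11,837 + 8,172 = 20,009
20–59: 5,303 + 7,036 + 7,707 + 4,933 = 24,979
60+: 1,500 + 641 = 2,141
Youth dependency ratio = 20,009 / 24,979 × 100 = 80.1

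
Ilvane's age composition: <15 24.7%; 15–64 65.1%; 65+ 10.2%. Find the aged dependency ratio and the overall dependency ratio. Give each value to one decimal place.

Old-age dependency ratio: 15.7
Total dependency ratio: 53.6

Old-age dependency ratio = 10.2 / 65.1 × 100 = 15.7
Total dependency ratio = (24.7 + 10.2) / 65.1 × 100 = 34.9 / 65.1 × 100 = 53.6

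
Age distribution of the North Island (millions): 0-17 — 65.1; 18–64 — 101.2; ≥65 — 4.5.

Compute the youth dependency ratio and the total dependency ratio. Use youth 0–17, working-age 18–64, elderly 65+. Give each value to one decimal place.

Youth dependency ratio = 65.1 / 101.2 × 100 = 64.3
Total dependency ratio = (65.1 + 4.5) / 101.2 × 100 = 69.6 / 101.2 × 100 = 68.8

Youth dependency ratio: 64.3
Total dependency ratio: 68.8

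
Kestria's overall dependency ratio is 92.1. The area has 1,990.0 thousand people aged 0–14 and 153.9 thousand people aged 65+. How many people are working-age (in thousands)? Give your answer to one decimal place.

Total dependency ratio = (youth + elderly) / working-age × 100
92.1 = (1,990.0 + 153.9) / W × 100
⇒ 2,327.8

Working-age: 2,327.8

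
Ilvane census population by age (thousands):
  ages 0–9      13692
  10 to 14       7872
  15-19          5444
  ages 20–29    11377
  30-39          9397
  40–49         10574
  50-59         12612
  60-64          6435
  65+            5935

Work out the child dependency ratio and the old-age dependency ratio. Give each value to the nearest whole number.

Youth dependency ratio: 39
Old-age dependency ratio: 11

0–14: 13692 + 7872 = 21564
15–64: 5444 + 11377 + 9397 + 10574 + 12612 + 6435 = 55839
65+: 5935
Youth dependency ratio = 21564 / 55839 × 100 = 39
Old-age dependency ratio = 5935 / 55839 × 100 = 11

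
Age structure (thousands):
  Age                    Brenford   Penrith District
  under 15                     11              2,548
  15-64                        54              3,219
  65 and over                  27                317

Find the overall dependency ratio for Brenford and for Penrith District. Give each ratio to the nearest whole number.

Brenford: 70
Penrith District: 89

Brenford: (11 + 27) / 54 × 100 = 38 / 54 × 100 = 70
Penrith District: (2,548 + 317) / 3,219 × 100 = 2,865 / 3,219 × 100 = 89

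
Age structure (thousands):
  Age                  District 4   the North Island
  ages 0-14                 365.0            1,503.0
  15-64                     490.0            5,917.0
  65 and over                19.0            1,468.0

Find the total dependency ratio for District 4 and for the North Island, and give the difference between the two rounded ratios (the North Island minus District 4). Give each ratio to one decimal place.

District 4: (365.0 + 19.0) / 490.0 × 100 = 384.0 / 490.0 × 100 = 78.4
the North Island: (1,503.0 + 1,468.0) / 5,917.0 × 100 = 2,971.0 / 5,917.0 × 100 = 50.2

District 4: 78.4
the North Island: 50.2
Difference: -28.2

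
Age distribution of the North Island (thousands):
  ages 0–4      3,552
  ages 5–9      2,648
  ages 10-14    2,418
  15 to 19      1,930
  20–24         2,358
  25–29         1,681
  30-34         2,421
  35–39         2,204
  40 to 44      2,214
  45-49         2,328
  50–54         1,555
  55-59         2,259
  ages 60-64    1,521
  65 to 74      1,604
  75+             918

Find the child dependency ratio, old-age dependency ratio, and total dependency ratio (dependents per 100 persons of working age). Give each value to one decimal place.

0–14: 3,552 + 2,648 + 2,418 = 8,618
15–64: 1,930 + 2,358 + 1,681 + 2,421 + 2,204 + 2,214 + 2,328 + 1,555 + 2,259 + 1,521 = 20,471
65+: 1,604 + 918 = 2,522
Youth dependency ratio = 8,618 / 20,471 × 100 = 42.1
Old-age dependency ratio = 2,522 / 20,471 × 100 = 12.3
Total dependency ratio = (8,618 + 2,522) / 20,471 × 100 = 11,140 / 20,471 × 100 = 54.4

Youth dependency ratio: 42.1
Old-age dependency ratio: 12.3
Total dependency ratio: 54.4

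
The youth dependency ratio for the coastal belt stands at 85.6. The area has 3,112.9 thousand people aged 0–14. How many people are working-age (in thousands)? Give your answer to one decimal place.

Youth dependency ratio = youth / working-age × 100
85.6 = 3,112.9 / W × 100
⇒ 3,636.6

Working-age: 3,636.6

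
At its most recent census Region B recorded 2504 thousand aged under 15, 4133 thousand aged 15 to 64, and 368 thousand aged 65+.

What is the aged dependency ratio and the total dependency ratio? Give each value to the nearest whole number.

Old-age dependency ratio = 368 / 4133 × 100 = 9
Total dependency ratio = (2504 + 368) / 4133 × 100 = 2872 / 4133 × 100 = 69

Old-age dependency ratio: 9
Total dependency ratio: 69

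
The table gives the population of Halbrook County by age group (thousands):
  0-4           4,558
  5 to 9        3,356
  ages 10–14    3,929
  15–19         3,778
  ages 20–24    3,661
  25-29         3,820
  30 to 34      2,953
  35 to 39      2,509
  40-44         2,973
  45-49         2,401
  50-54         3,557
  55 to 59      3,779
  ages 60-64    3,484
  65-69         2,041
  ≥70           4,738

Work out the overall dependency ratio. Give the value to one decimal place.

Total dependency ratio: 56.6

0–14: 4,558 + 3,356 + 3,929 = 11,843
15–64: 3,778 + 3,661 + 3,820 + 2,953 + 2,509 + 2,973 + 2,401 + 3,557 + 3,779 + 3,484 = 32,915
65+: 2,041 + 4,738 = 6,779
Total dependency ratio = (11,843 + 6,779) / 32,915 × 100 = 18,622 / 32,915 × 100 = 56.6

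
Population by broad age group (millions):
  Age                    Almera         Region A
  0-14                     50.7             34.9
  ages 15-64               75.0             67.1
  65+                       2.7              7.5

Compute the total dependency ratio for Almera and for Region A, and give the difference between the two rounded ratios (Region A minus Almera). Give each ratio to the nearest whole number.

Almera: (50.7 + 2.7) / 75.0 × 100 = 53.4 / 75.0 × 100 = 71
Region A: (34.9 + 7.5) / 67.1 × 100 = 42.4 / 67.1 × 100 = 63

Almera: 71
Region A: 63
Difference: -8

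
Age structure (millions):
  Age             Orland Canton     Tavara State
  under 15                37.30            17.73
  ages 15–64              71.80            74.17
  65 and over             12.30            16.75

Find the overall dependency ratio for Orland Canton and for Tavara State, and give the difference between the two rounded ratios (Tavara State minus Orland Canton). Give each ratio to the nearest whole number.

Orland Canton: (37.30 + 12.30) / 71.80 × 100 = 49.60 / 71.80 × 100 = 69
Tavara State: (17.73 + 16.75) / 74.17 × 100 = 34.48 / 74.17 × 100 = 46

Orland Canton: 69
Tavara State: 46
Difference: -23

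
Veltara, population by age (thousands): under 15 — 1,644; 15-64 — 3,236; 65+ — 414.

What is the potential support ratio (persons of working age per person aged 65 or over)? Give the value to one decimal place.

Potential support ratio: 7.8

Potential support ratio = 3,236 / 414 = 7.8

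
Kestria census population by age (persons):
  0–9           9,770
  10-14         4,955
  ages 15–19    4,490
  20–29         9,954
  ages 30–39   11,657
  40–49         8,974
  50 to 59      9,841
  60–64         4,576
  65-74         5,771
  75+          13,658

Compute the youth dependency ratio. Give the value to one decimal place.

0–14: 9,770 + 4,955 = 14,725
15–64: 4,490 + 9,954 + 11,657 + 8,974 + 9,841 + 4,576 = 49,492
65+: 5,771 + 13,658 = 19,429
Youth dependency ratio = 14,725 / 49,492 × 100 = 29.8

Youth dependency ratio: 29.8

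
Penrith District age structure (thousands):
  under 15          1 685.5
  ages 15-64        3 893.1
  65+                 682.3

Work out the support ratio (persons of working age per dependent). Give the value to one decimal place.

Support ratio = 3 893.1 / (1 685.5 + 682.3) = 3 893.1 / 2 367.8 = 1.6

Support ratio: 1.6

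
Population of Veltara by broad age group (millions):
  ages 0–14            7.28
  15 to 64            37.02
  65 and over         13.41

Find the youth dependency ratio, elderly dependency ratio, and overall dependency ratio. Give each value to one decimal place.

Youth dependency ratio: 19.7
Old-age dependency ratio: 36.2
Total dependency ratio: 55.9

Youth dependency ratio = 7.28 / 37.02 × 100 = 19.7
Old-age dependency ratio = 13.41 / 37.02 × 100 = 36.2
Total dependency ratio = (7.28 + 13.41) / 37.02 × 100 = 20.69 / 37.02 × 100 = 55.9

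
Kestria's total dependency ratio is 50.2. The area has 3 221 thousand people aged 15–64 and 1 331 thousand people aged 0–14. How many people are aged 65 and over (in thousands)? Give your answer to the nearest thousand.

Aged 65 and over: 286

Total dependency ratio = (youth + elderly) / working-age × 100
50.2 = (1 331 + E) / 3 221 × 100
⇒ 286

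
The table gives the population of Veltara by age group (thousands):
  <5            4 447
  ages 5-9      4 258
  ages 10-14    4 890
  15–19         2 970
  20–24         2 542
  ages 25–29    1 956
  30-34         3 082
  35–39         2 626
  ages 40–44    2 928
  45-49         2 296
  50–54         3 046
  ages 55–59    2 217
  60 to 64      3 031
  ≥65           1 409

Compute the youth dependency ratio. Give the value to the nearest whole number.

Youth dependency ratio: 51

0–14: 4 447 + 4 258 + 4 890 = 13 595
15–64: 2 970 + 2 542 + 1 956 + 3 082 + 2 626 + 2 928 + 2 296 + 3 046 + 2 217 + 3 031 = 26 694
65+: 1 409
Youth dependency ratio = 13 595 / 26 694 × 100 = 51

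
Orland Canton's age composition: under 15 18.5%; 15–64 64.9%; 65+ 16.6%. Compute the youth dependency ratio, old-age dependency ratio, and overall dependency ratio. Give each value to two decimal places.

Youth dependency ratio: 28.51
Old-age dependency ratio: 25.58
Total dependency ratio: 54.08

Youth dependency ratio = 18.5 / 64.9 × 100 = 28.51
Old-age dependency ratio = 16.6 / 64.9 × 100 = 25.58
Total dependency ratio = (18.5 + 16.6) / 64.9 × 100 = 35.1 / 64.9 × 100 = 54.08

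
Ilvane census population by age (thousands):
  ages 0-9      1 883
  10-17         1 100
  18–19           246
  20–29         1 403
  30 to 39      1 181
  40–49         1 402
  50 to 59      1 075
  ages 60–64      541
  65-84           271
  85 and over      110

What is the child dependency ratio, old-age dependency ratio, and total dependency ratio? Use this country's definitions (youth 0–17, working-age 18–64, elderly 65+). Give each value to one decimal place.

Youth dependency ratio: 51.0
Old-age dependency ratio: 6.5
Total dependency ratio: 57.5

0–17: 1 883 + 1 100 = 2 983
18–64: 246 + 1 403 + 1 181 + 1 402 + 1 075 + 541 = 5 848
65+: 271 + 110 = 381
Youth dependency ratio = 2 983 / 5 848 × 100 = 51.0
Old-age dependency ratio = 381 / 5 848 × 100 = 6.5
Total dependency ratio = (2 983 + 381) / 5 848 × 100 = 3 364 / 5 848 × 100 = 57.5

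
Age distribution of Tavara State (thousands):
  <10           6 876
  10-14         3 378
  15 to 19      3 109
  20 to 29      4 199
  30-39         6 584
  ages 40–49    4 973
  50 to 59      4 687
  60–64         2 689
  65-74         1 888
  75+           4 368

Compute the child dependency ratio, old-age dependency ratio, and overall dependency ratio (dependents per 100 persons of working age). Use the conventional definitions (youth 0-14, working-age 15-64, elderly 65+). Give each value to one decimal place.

0–14: 6 876 + 3 378 = 10 254
15–64: 3 109 + 4 199 + 6 584 + 4 973 + 4 687 + 2 689 = 26 241
65+: 1 888 + 4 368 = 6 256
Youth dependency ratio = 10 254 / 26 241 × 100 = 39.1
Old-age dependency ratio = 6 256 / 26 241 × 100 = 23.8
Total dependency ratio = (10 254 + 6 256) / 26 241 × 100 = 16 510 / 26 241 × 100 = 62.9

Youth dependency ratio: 39.1
Old-age dependency ratio: 23.8
Total dependency ratio: 62.9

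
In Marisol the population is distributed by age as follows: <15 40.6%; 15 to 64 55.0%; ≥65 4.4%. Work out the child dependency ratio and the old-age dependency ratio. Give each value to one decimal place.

Youth dependency ratio: 73.8
Old-age dependency ratio: 8.0

Youth dependency ratio = 40.6 / 55.0 × 100 = 73.8
Old-age dependency ratio = 4.4 / 55.0 × 100 = 8.0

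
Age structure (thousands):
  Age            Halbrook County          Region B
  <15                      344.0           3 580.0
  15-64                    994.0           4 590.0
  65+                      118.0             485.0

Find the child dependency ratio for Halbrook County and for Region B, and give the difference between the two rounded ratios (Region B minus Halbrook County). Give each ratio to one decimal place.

Halbrook County: 344.0 / 994.0 × 100 = 34.6
Region B: 3 580.0 / 4 590.0 × 100 = 78.0

Halbrook County: 34.6
Region B: 78.0
Difference: +43.4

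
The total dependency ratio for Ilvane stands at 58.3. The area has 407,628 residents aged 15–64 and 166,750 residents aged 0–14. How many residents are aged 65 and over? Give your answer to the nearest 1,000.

Aged 65 and over: 71,000

Total dependency ratio = (youth + elderly) / working-age × 100
58.3 = (166,750 + E) / 407,628 × 100
⇒ 71,000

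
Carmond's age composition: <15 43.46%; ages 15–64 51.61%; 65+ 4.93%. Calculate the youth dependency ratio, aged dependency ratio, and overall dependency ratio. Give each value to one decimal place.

Youth dependency ratio = 43.46 / 51.61 × 100 = 84.2
Old-age dependency ratio = 4.93 / 51.61 × 100 = 9.6
Total dependency ratio = (43.46 + 4.93) / 51.61 × 100 = 48.39 / 51.61 × 100 = 93.8

Youth dependency ratio: 84.2
Old-age dependency ratio: 9.6
Total dependency ratio: 93.8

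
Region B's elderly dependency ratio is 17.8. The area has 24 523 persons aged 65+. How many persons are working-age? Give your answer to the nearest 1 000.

Old-age dependency ratio = elderly / working-age × 100
17.8 = 24 523 / W × 100
⇒ 138 000

Working-age: 138 000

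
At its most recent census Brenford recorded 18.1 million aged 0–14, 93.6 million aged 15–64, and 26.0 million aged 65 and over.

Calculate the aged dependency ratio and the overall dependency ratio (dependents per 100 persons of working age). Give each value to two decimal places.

Old-age dependency ratio = 26.0 / 93.6 × 100 = 27.78
Total dependency ratio = (18.1 + 26.0) / 93.6 × 100 = 44.1 / 93.6 × 100 = 47.12

Old-age dependency ratio: 27.78
Total dependency ratio: 47.12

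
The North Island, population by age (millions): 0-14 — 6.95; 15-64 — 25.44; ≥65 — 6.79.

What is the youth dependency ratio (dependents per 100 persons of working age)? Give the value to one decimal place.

Youth dependency ratio: 27.3

Youth dependency ratio = 6.95 / 25.44 × 100 = 27.3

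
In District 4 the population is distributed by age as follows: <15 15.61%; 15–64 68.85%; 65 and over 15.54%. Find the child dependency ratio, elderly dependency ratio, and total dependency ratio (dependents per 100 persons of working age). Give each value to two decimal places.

Youth dependency ratio: 22.67
Old-age dependency ratio: 22.57
Total dependency ratio: 45.24

Youth dependency ratio = 15.61 / 68.85 × 100 = 22.67
Old-age dependency ratio = 15.54 / 68.85 × 100 = 22.57
Total dependency ratio = (15.61 + 15.54) / 68.85 × 100 = 31.15 / 68.85 × 100 = 45.24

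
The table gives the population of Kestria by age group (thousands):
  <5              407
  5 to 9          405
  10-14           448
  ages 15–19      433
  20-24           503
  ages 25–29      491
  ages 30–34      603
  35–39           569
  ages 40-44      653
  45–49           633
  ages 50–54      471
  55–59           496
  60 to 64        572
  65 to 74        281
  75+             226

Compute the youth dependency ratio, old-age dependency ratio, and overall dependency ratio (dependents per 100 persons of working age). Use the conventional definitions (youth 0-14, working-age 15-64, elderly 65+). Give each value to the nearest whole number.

Youth dependency ratio: 23
Old-age dependency ratio: 9
Total dependency ratio: 33

0–14: 407 + 405 + 448 = 1260
15–64: 433 + 503 + 491 + 603 + 569 + 653 + 633 + 471 + 496 + 572 = 5424
65+: 281 + 226 = 507
Youth dependency ratio = 1260 / 5424 × 100 = 23
Old-age dependency ratio = 507 / 5424 × 100 = 9
Total dependency ratio = (1260 + 507) / 5424 × 100 = 1767 / 5424 × 100 = 33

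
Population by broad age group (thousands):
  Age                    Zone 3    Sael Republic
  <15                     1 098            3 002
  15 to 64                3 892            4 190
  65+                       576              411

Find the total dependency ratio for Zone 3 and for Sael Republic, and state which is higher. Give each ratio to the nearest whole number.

Zone 3: (1 098 + 576) / 3 892 × 100 = 1 674 / 3 892 × 100 = 43
Sael Republic: (3 002 + 411) / 4 190 × 100 = 3 413 / 4 190 × 100 = 81

Zone 3: 43
Sael Republic: 81
Higher: Sael Republic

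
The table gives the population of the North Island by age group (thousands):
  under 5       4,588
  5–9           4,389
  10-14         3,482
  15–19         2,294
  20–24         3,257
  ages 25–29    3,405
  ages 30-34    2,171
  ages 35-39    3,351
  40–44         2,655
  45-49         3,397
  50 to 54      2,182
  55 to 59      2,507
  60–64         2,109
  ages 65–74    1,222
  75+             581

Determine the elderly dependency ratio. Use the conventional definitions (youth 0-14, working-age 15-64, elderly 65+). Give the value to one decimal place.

Old-age dependency ratio: 6.6

0–14: 4,588 + 4,389 + 3,482 = 12,459
15–64: 2,294 + 3,257 + 3,405 + 2,171 + 3,351 + 2,655 + 3,397 + 2,182 + 2,507 + 2,109 = 27,328
65+: 1,222 + 581 = 1,803
Old-age dependency ratio = 1,803 / 27,328 × 100 = 6.6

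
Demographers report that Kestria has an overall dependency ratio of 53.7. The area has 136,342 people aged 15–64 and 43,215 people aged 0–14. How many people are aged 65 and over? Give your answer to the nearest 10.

Total dependency ratio = (youth + elderly) / working-age × 100
53.7 = (43,215 + E) / 136,342 × 100
⇒ 30,000

Aged 65 and over: 30,000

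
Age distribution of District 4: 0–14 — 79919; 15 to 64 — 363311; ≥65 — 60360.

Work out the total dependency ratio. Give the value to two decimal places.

Total dependency ratio = (79919 + 60360) / 363311 × 100 = 140279 / 363311 × 100 = 38.61

Total dependency ratio: 38.61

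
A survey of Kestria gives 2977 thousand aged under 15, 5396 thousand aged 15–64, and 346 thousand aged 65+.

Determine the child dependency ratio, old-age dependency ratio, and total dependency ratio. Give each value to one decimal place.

Youth dependency ratio = 2977 / 5396 × 100 = 55.2
Old-age dependency ratio = 346 / 5396 × 100 = 6.4
Total dependency ratio = (2977 + 346) / 5396 × 100 = 3323 / 5396 × 100 = 61.6

Youth dependency ratio: 55.2
Old-age dependency ratio: 6.4
Total dependency ratio: 61.6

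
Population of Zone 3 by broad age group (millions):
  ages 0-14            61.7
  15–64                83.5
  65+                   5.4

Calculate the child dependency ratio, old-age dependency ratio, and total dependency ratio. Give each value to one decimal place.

Youth dependency ratio = 61.7 / 83.5 × 100 = 73.9
Old-age dependency ratio = 5.4 / 83.5 × 100 = 6.5
Total dependency ratio = (61.7 + 5.4) / 83.5 × 100 = 67.1 / 83.5 × 100 = 80.4

Youth dependency ratio: 73.9
Old-age dependency ratio: 6.5
Total dependency ratio: 80.4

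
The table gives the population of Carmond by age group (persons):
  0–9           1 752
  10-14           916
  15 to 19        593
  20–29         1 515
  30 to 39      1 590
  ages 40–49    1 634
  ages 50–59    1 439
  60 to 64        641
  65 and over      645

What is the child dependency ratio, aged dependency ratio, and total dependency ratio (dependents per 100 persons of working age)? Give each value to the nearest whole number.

0–14: 1 752 + 916 = 2 668
15–64: 593 + 1 515 + 1 590 + 1 634 + 1 439 + 641 = 7 412
65+: 645
Youth dependency ratio = 2 668 / 7 412 × 100 = 36
Old-age dependency ratio = 645 / 7 412 × 100 = 9
Total dependency ratio = (2 668 + 645) / 7 412 × 100 = 3 313 / 7 412 × 100 = 45

Youth dependency ratio: 36
Old-age dependency ratio: 9
Total dependency ratio: 45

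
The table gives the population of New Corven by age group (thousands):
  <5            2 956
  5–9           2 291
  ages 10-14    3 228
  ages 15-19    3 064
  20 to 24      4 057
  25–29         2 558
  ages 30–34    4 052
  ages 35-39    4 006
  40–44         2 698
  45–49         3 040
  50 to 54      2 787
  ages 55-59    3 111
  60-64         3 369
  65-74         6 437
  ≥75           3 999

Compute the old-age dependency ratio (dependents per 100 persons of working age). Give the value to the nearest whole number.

Old-age dependency ratio: 32

0–14: 2 956 + 2 291 + 3 228 = 8 475
15–64: 3 064 + 4 057 + 2 558 + 4 052 + 4 006 + 2 698 + 3 040 + 2 787 + 3 111 + 3 369 = 32 742
65+: 6 437 + 3 999 = 10 436
Old-age dependency ratio = 10 436 / 32 742 × 100 = 32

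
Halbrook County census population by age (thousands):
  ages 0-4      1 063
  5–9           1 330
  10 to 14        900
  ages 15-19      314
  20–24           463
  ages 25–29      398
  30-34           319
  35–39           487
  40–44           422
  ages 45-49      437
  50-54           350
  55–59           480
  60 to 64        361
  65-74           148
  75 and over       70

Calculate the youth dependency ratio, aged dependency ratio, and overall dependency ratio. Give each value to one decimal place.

0–14: 1 063 + 1 330 + 900 = 3 293
15–64: 314 + 463 + 398 + 319 + 487 + 422 + 437 + 350 + 480 + 361 = 4 031
65+: 148 + 70 = 218
Youth dependency ratio = 3 293 / 4 031 × 100 = 81.7
Old-age dependency ratio = 218 / 4 031 × 100 = 5.4
Total dependency ratio = (3 293 + 218) / 4 031 × 100 = 3 511 / 4 031 × 100 = 87.1

Youth dependency ratio: 81.7
Old-age dependency ratio: 5.4
Total dependency ratio: 87.1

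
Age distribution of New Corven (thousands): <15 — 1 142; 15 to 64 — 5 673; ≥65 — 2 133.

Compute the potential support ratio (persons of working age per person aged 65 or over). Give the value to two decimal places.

Potential support ratio: 2.66

Potential support ratio = 5 673 / 2 133 = 2.66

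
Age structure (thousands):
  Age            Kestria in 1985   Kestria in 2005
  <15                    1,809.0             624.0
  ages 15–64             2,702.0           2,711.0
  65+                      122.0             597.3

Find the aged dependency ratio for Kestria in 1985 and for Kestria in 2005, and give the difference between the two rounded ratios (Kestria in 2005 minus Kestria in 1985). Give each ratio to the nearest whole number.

Kestria in 1985: 122.0 / 2,702.0 × 100 = 5
Kestria in 2005: 597.3 / 2,711.0 × 100 = 22

Kestria in 1985: 5
Kestria in 2005: 22
Difference: +17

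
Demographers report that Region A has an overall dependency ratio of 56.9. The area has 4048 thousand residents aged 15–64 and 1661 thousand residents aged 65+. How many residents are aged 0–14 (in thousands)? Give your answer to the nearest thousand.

Aged 0–14: 642

Total dependency ratio = (youth + elderly) / working-age × 100
56.9 = (Y + 1661) / 4048 × 100
⇒ 642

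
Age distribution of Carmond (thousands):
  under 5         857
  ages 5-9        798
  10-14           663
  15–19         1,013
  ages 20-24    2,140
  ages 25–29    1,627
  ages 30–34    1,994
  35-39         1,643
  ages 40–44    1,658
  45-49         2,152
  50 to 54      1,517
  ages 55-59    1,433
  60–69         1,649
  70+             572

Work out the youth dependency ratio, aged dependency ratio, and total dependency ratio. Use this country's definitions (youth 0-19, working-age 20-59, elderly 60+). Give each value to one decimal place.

0–19: 857 + 798 + 663 + 1,013 = 3,331
20–59: 2,140 + 1,627 + 1,994 + 1,643 + 1,658 + 2,152 + 1,517 + 1,433 = 14,164
60+: 1,649 + 572 = 2,221
Youth dependency ratio = 3,331 / 14,164 × 100 = 23.5
Old-age dependency ratio = 2,221 / 14,164 × 100 = 15.7
Total dependency ratio = (3,331 + 2,221) / 14,164 × 100 = 5,552 / 14,164 × 100 = 39.2

Youth dependency ratio: 23.5
Old-age dependency ratio: 15.7
Total dependency ratio: 39.2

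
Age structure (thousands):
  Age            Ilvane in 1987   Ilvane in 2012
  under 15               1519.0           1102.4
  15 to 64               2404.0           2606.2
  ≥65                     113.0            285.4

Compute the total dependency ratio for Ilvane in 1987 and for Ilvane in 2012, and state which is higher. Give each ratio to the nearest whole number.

Ilvane in 1987: 68
Ilvane in 2012: 53
Higher: Ilvane in 1987

Ilvane in 1987: (1519.0 + 113.0) / 2404.0 × 100 = 1632.0 / 2404.0 × 100 = 68
Ilvane in 2012: (1102.4 + 285.4) / 2606.2 × 100 = 1387.8 / 2606.2 × 100 = 53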